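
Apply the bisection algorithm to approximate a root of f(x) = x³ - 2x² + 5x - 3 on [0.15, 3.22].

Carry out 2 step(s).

f(x) = x³ - 2x² + 5x - 3
Initial interval: [0.15, 3.22]

Iteration 1:
  c_1 = (0.150000 + 3.220000)/2 = 1.685000
  f(c_1) = f(1.685000) = 4.530644
  f(a) × f(c) < 0, new interval: [0.150000, 1.685000]
Iteration 2:
  c_2 = (0.150000 + 1.685000)/2 = 0.917500
  f(c_2) = f(0.917500) = 0.676245
  f(a) × f(c) < 0, new interval: [0.150000, 0.917500]

After 2 iteration(s), the approximation is c_2 = 0.917500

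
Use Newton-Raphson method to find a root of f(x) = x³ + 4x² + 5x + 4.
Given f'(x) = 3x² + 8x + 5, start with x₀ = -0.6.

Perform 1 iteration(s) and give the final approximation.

f(x) = x³ + 4x² + 5x + 4
f'(x) = 3x² + 8x + 5
x₀ = -0.6

Newton-Raphson formula: x_{n+1} = x_n - f(x_n)/f'(x_n)

Iteration 1:
  f(-0.600000) = 2.224000
  f'(-0.600000) = 1.280000
  x_1 = -0.600000 - 2.224000/1.280000 = -2.337500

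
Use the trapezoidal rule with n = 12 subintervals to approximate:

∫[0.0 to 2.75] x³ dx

f(x) = x³
a = 0.0, b = 2.75, n = 12
h = (b - a)/n = 0.229167

Trapezoidal rule: (h/2)[f(x₀) + 2f(x₁) + 2f(x₂) + ... + f(xₙ)]

x_0 = 0.0000, f(x_0) = 0.000000, coefficient = 1
x_1 = 0.2292, f(x_1) = 0.012035, coefficient = 2
x_2 = 0.4583, f(x_2) = 0.096282, coefficient = 2
x_3 = 0.6875, f(x_3) = 0.324951, coefficient = 2
x_4 = 0.9167, f(x_4) = 0.770255, coefficient = 2
x_5 = 1.1458, f(x_5) = 1.504404, coefficient = 2
x_6 = 1.3750, f(x_6) = 2.599609, coefficient = 2
x_7 = 1.6042, f(x_7) = 4.128083, coefficient = 2
x_8 = 1.8333, f(x_8) = 6.162037, coefficient = 2
x_9 = 2.0625, f(x_9) = 8.773682, coefficient = 2
x_10 = 2.2917, f(x_10) = 12.035229, coefficient = 2
x_11 = 2.5208, f(x_11) = 16.018889, coefficient = 2
x_12 = 2.7500, f(x_12) = 20.796875, coefficient = 1

I ≈ (0.229167/2) × 125.647786 = 14.397142
Exact value: 14.297852
Error: 0.099291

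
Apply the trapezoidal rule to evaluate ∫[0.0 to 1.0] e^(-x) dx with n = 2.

f(x) = e^(-x)
a = 0.0, b = 1.0, n = 2
h = (b - a)/n = 0.500000

Trapezoidal rule: (h/2)[f(x₀) + 2f(x₁) + 2f(x₂) + ... + f(xₙ)]

x_0 = 0.0000, f(x_0) = 1.000000, coefficient = 1
x_1 = 0.5000, f(x_1) = 0.606531, coefficient = 2
x_2 = 1.0000, f(x_2) = 0.367879, coefficient = 1

I ≈ (0.500000/2) × 2.580941 = 0.645235
Exact value: 0.632121
Error: 0.013115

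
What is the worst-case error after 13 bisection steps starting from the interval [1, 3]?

Bisection error bound: |error| ≤ (b-a)/2^n
|error| ≤ (3 - 1)/2^13 = 2/2^13
|error| ≤ 0.0002441406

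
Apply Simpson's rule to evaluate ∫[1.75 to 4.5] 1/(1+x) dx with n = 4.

f(x) = 1/(1+x)
a = 1.75, b = 4.5, n = 4
h = (b - a)/n = 0.687500

Simpson's rule: (h/3)[f(x₀) + 4f(x₁) + 2f(x₂) + ... + f(xₙ)]

x_0 = 1.7500, f(x_0) = 0.363636, coefficient = 1
x_1 = 2.4375, f(x_1) = 0.290909, coefficient = 4
x_2 = 3.1250, f(x_2) = 0.242424, coefficient = 2
x_3 = 3.8125, f(x_3) = 0.207792, coefficient = 4
x_4 = 4.5000, f(x_4) = 0.181818, coefficient = 1

I ≈ (0.687500/3) × 3.025108 = 0.693254
Exact value: 0.693147
Error: 0.000107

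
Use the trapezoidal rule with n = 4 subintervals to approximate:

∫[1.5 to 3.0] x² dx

f(x) = x²
a = 1.5, b = 3.0, n = 4
h = (b - a)/n = 0.375000

Trapezoidal rule: (h/2)[f(x₀) + 2f(x₁) + 2f(x₂) + ... + f(xₙ)]

x_0 = 1.5000, f(x_0) = 2.250000, coefficient = 1
x_1 = 1.8750, f(x_1) = 3.515625, coefficient = 2
x_2 = 2.2500, f(x_2) = 5.062500, coefficient = 2
x_3 = 2.6250, f(x_3) = 6.890625, coefficient = 2
x_4 = 3.0000, f(x_4) = 9.000000, coefficient = 1

I ≈ (0.375000/2) × 42.187500 = 7.910156
Exact value: 7.875000
Error: 0.035156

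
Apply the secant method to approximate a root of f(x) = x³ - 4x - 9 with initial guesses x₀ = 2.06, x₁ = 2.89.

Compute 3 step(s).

f(x) = x³ - 4x - 9
x₀ = 2.06, x₁ = 2.89

Secant formula: x_{n+1} = x_n - f(x_n)(x_n - x_{n-1})/(f(x_n) - f(x_{n-1}))

Iteration 1:
  f(2.060000) = -8.498184
  f(2.890000) = 3.577569
  x_2 = 2.890000 - 3.577569×(2.890000 - 2.060000)/(3.577569 - (-8.498184))
       = 2.644104
Iteration 2:
  f(2.890000) = 3.577569
  f(2.644104) = -1.090733
  x_3 = 2.644104 - (-1.090733)×(2.644104 - 2.890000)/(-1.090733 - 3.577569)
       = 2.701557
Iteration 3:
  f(2.644104) = -1.090733
  f(2.701557) = -0.089164
  x_4 = 2.701557 - (-0.089164)×(2.701557 - 2.644104)/(-0.089164 - (-1.090733))
       = 2.706671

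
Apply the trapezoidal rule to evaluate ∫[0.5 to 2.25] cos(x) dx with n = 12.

f(x) = cos(x)
a = 0.5, b = 2.25, n = 12
h = (b - a)/n = 0.145833

Trapezoidal rule: (h/2)[f(x₀) + 2f(x₁) + 2f(x₂) + ... + f(xₙ)]

x_0 = 0.5000, f(x_0) = 0.877583, coefficient = 1
x_1 = 0.6458, f(x_1) = 0.798598, coefficient = 2
x_2 = 0.7917, f(x_2) = 0.702660, coefficient = 2
x_3 = 0.9375, f(x_3) = 0.591805, coefficient = 2
x_4 = 1.0833, f(x_4) = 0.468386, coefficient = 2
x_5 = 1.2292, f(x_5) = 0.335023, coefficient = 2
x_6 = 1.3750, f(x_6) = 0.194548, coefficient = 2
x_7 = 1.5208, f(x_7) = 0.049942, coefficient = 2
x_8 = 1.6667, f(x_8) = -0.095724, coefficient = 2
x_9 = 1.8125, f(x_9) = -0.239357, coefficient = 2
x_10 = 1.9583, f(x_10) = -0.377909, coefficient = 2
x_11 = 2.1042, f(x_11) = -0.508438, coefficient = 2
x_12 = 2.2500, f(x_12) = -0.628174, coefficient = 1

I ≈ (0.145833/2) × 4.088478 = 0.298118
Exact value: 0.298648
Error: 0.000529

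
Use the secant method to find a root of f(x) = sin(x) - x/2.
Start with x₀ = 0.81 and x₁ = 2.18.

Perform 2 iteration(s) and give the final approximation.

f(x) = sin(x) - x/2
x₀ = 0.81, x₁ = 2.18

Secant formula: x_{n+1} = x_n - f(x_n)(x_n - x_{n-1})/(f(x_n) - f(x_{n-1}))

Iteration 1:
  f(0.810000) = 0.319287
  f(2.180000) = -0.269896
  x_2 = 2.180000 - (-0.269896)×(2.180000 - 0.810000)/(-0.269896 - 0.319287)
       = 1.552423
Iteration 2:
  f(2.180000) = -0.269896
  f(1.552423) = 0.223620
  x_3 = 1.552423 - 0.223620×(1.552423 - 2.180000)/(0.223620 - (-0.269896))
       = 1.836788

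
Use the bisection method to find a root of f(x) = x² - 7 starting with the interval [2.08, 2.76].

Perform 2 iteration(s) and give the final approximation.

f(x) = x² - 7
Initial interval: [2.08, 2.76]

Iteration 1:
  c_1 = (2.080000 + 2.760000)/2 = 2.420000
  f(c_1) = f(2.420000) = -1.143600
  f(a) × f(c) ≥ 0, new interval: [2.420000, 2.760000]
Iteration 2:
  c_2 = (2.420000 + 2.760000)/2 = 2.590000
  f(c_2) = f(2.590000) = -0.291900
  f(a) × f(c) ≥ 0, new interval: [2.590000, 2.760000]

After 2 iteration(s), the approximation is c_2 = 2.590000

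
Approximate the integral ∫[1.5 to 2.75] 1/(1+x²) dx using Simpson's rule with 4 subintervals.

f(x) = 1/(1+x²)
a = 1.5, b = 2.75, n = 4
h = (b - a)/n = 0.312500

Simpson's rule: (h/3)[f(x₀) + 4f(x₁) + 2f(x₂) + ... + f(xₙ)]

x_0 = 1.5000, f(x_0) = 0.307692, coefficient = 1
x_1 = 1.8125, f(x_1) = 0.233364, coefficient = 4
x_2 = 2.1250, f(x_2) = 0.181303, coefficient = 2
x_3 = 2.4375, f(x_3) = 0.144063, coefficient = 4
x_4 = 2.7500, f(x_4) = 0.116788, coefficient = 1

I ≈ (0.312500/3) × 2.296794 = 0.239249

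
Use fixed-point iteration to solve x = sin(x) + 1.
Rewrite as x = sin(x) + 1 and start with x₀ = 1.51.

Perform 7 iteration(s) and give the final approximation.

Equation: x = sin(x) + 1
Fixed-point form: x = sin(x) + 1
x₀ = 1.51

x_1 = g(1.510000) = 1.998152
x_2 = g(1.998152) = 1.910065
x_3 = g(1.910065) = 1.942998
x_4 = g(1.942998) = 1.931529
x_5 = g(1.931529) = 1.935639
x_6 = g(1.935639) = 1.934180
x_7 = g(1.934180) = 1.934699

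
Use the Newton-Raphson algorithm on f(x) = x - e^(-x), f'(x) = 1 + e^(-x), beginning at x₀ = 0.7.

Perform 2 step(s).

f(x) = x - e^(-x)
f'(x) = 1 + e^(-x)
x₀ = 0.7

Newton-Raphson formula: x_{n+1} = x_n - f(x_n)/f'(x_n)

Iteration 1:
  f(0.700000) = 0.203415
  f'(0.700000) = 1.496585
  x_1 = 0.700000 - 0.203415/1.496585 = 0.564081
Iteration 2:
  f(0.564081) = -0.004802
  f'(0.564081) = 1.568883
  x_2 = 0.564081 - (-0.004802)/1.568883 = 0.567142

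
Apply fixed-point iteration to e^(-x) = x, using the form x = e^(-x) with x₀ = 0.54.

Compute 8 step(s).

Equation: e^(-x) = x
Fixed-point form: x = e^(-x)
x₀ = 0.54

x_1 = g(0.540000) = 0.582748
x_2 = g(0.582748) = 0.558362
x_3 = g(0.558362) = 0.572146
x_4 = g(0.572146) = 0.564313
x_5 = g(0.564313) = 0.568751
x_6 = g(0.568751) = 0.566232
x_7 = g(0.566232) = 0.567660
x_8 = g(0.567660) = 0.566850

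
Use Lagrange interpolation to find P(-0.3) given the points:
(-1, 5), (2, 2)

Lagrange interpolation formula:
P(x) = Σ yᵢ × Lᵢ(x)
where Lᵢ(x) = Π_{j≠i} (x - xⱼ)/(xᵢ - xⱼ)

L_0(-0.3) = (-0.3 - 2)/(-1 - 2) = 0.766667
L_1(-0.3) = (-0.3 - (-1))/(2 - (-1)) = 0.233333

P(-0.3) = 5×L_0(-0.3) + 2×L_1(-0.3)
P(-0.3) = 4.300000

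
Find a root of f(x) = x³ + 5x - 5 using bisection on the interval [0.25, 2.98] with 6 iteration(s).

f(x) = x³ + 5x - 5
Initial interval: [0.25, 2.98]

Iteration 1:
  c_1 = (0.250000 + 2.980000)/2 = 1.615000
  f(c_1) = f(1.615000) = 7.287283
  f(a) × f(c) < 0, new interval: [0.250000, 1.615000]
Iteration 2:
  c_2 = (0.250000 + 1.615000)/2 = 0.932500
  f(c_2) = f(0.932500) = 0.473361
  f(a) × f(c) < 0, new interval: [0.250000, 0.932500]
Iteration 3:
  c_3 = (0.250000 + 0.932500)/2 = 0.591250
  f(c_3) = f(0.591250) = -1.837063
  f(a) × f(c) ≥ 0, new interval: [0.591250, 0.932500]
Iteration 4:
  c_4 = (0.591250 + 0.932500)/2 = 0.761875
  f(c_4) = f(0.761875) = -0.748392
  f(a) × f(c) ≥ 0, new interval: [0.761875, 0.932500]
Iteration 5:
  c_5 = (0.761875 + 0.932500)/2 = 0.847187
  f(c_5) = f(0.847187) = -0.156013
  f(a) × f(c) ≥ 0, new interval: [0.847187, 0.932500]
Iteration 6:
  c_6 = (0.847187 + 0.932500)/2 = 0.889844
  f(c_6) = f(0.889844) = 0.153817
  f(a) × f(c) < 0, new interval: [0.847187, 0.889844]

After 6 iteration(s), the approximation is c_6 = 0.889844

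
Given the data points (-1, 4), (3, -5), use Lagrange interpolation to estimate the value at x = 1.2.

Lagrange interpolation formula:
P(x) = Σ yᵢ × Lᵢ(x)
where Lᵢ(x) = Π_{j≠i} (x - xⱼ)/(xᵢ - xⱼ)

L_0(1.2) = (1.2 - 3)/(-1 - 3) = 0.450000
L_1(1.2) = (1.2 - (-1))/(3 - (-1)) = 0.550000

P(1.2) = 4×L_0(1.2) + (-5)×L_1(1.2)
P(1.2) = -0.950000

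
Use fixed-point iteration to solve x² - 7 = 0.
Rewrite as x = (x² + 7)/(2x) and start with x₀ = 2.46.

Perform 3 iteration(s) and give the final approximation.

Equation: x² - 7 = 0
Fixed-point form: x = (x² + 7)/(2x)
x₀ = 2.46

x_1 = g(2.460000) = 2.652764
x_2 = g(2.652764) = 2.645761
x_3 = g(2.645761) = 2.645751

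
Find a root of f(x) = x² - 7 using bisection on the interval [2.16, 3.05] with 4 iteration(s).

f(x) = x² - 7
Initial interval: [2.16, 3.05]

Iteration 1:
  c_1 = (2.160000 + 3.050000)/2 = 2.605000
  f(c_1) = f(2.605000) = -0.213975
  f(a) × f(c) ≥ 0, new interval: [2.605000, 3.050000]
Iteration 2:
  c_2 = (2.605000 + 3.050000)/2 = 2.827500
  f(c_2) = f(2.827500) = 0.994756
  f(a) × f(c) < 0, new interval: [2.605000, 2.827500]
Iteration 3:
  c_3 = (2.605000 + 2.827500)/2 = 2.716250
  f(c_3) = f(2.716250) = 0.378014
  f(a) × f(c) < 0, new interval: [2.605000, 2.716250]
Iteration 4:
  c_4 = (2.605000 + 2.716250)/2 = 2.660625
  f(c_4) = f(2.660625) = 0.078925
  f(a) × f(c) < 0, new interval: [2.605000, 2.660625]

After 4 iteration(s), the approximation is c_4 = 2.660625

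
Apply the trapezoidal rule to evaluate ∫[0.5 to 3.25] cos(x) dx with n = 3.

f(x) = cos(x)
a = 0.5, b = 3.25, n = 3
h = (b - a)/n = 0.916667

Trapezoidal rule: (h/2)[f(x₀) + 2f(x₁) + 2f(x₂) + ... + f(xₙ)]

x_0 = 0.5000, f(x_0) = 0.877583, coefficient = 1
x_1 = 1.4167, f(x_1) = 0.153520, coefficient = 2
x_2 = 2.3333, f(x_2) = -0.690758, coefficient = 2
x_3 = 3.2500, f(x_3) = -0.994130, coefficient = 1

I ≈ (0.916667/2) × -1.191023 = -0.545886
Exact value: -0.587621
Error: 0.041735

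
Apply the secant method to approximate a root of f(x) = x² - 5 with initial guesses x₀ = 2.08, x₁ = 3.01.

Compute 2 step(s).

f(x) = x² - 5
x₀ = 2.08, x₁ = 3.01

Secant formula: x_{n+1} = x_n - f(x_n)(x_n - x_{n-1})/(f(x_n) - f(x_{n-1}))

Iteration 1:
  f(2.080000) = -0.673600
  f(3.010000) = 4.060100
  x_2 = 3.010000 - 4.060100×(3.010000 - 2.080000)/(4.060100 - (-0.673600))
       = 2.212338
Iteration 2:
  f(3.010000) = 4.060100
  f(2.212338) = -0.105561
  x_3 = 2.212338 - (-0.105561)×(2.212338 - 3.010000)/(-0.105561 - 4.060100)
       = 2.232551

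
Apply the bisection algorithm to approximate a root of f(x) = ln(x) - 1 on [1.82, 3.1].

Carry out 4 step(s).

f(x) = ln(x) - 1
Initial interval: [1.82, 3.1]

Iteration 1:
  c_1 = (1.820000 + 3.100000)/2 = 2.460000
  f(c_1) = f(2.460000) = -0.099839
  f(a) × f(c) ≥ 0, new interval: [2.460000, 3.100000]
Iteration 2:
  c_2 = (2.460000 + 3.100000)/2 = 2.780000
  f(c_2) = f(2.780000) = 0.022451
  f(a) × f(c) < 0, new interval: [2.460000, 2.780000]
Iteration 3:
  c_3 = (2.460000 + 2.780000)/2 = 2.620000
  f(c_3) = f(2.620000) = -0.036826
  f(a) × f(c) ≥ 0, new interval: [2.620000, 2.780000]
Iteration 4:
  c_4 = (2.620000 + 2.780000)/2 = 2.700000
  f(c_4) = f(2.700000) = -0.006748
  f(a) × f(c) ≥ 0, new interval: [2.700000, 2.780000]

After 4 iteration(s), the approximation is c_4 = 2.700000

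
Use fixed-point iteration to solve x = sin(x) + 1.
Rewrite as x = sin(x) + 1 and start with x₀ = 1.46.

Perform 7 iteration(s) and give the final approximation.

Equation: x = sin(x) + 1
Fixed-point form: x = sin(x) + 1
x₀ = 1.46

x_1 = g(1.460000) = 1.993868
x_2 = g(1.993868) = 1.911832
x_3 = g(1.911832) = 1.942409
x_4 = g(1.942409) = 1.931743
x_5 = g(1.931743) = 1.935563
x_6 = g(1.935563) = 1.934207
x_7 = g(1.934207) = 1.934690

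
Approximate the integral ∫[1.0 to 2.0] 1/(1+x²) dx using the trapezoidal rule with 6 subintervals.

f(x) = 1/(1+x²)
a = 1.0, b = 2.0, n = 6
h = (b - a)/n = 0.166667

Trapezoidal rule: (h/2)[f(x₀) + 2f(x₁) + 2f(x₂) + ... + f(xₙ)]

x_0 = 1.0000, f(x_0) = 0.500000, coefficient = 1
x_1 = 1.1667, f(x_1) = 0.423529, coefficient = 2
x_2 = 1.3333, f(x_2) = 0.360000, coefficient = 2
x_3 = 1.5000, f(x_3) = 0.307692, coefficient = 2
x_4 = 1.6667, f(x_4) = 0.264706, coefficient = 2
x_5 = 1.8333, f(x_5) = 0.229299, coefficient = 2
x_6 = 2.0000, f(x_6) = 0.200000, coefficient = 1

I ≈ (0.166667/2) × 3.870454 = 0.322538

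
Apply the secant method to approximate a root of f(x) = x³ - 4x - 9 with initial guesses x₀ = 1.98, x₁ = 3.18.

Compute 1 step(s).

f(x) = x³ - 4x - 9
x₀ = 1.98, x₁ = 3.18

Secant formula: x_{n+1} = x_n - f(x_n)(x_n - x_{n-1})/(f(x_n) - f(x_{n-1}))

Iteration 1:
  f(1.980000) = -9.157608
  f(3.180000) = 10.437432
  x_2 = 3.180000 - 10.437432×(3.180000 - 1.980000)/(10.437432 - (-9.157608))
       = 2.540812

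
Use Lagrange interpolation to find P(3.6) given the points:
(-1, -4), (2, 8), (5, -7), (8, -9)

Lagrange interpolation formula:
P(x) = Σ yᵢ × Lᵢ(x)
where Lᵢ(x) = Π_{j≠i} (x - xⱼ)/(xᵢ - xⱼ)

L_0(3.6) = (3.6 - 2)/(-1 - 2) × (3.6 - 5)/(-1 - 5) × (3.6 - 8)/(-1 - 8) = -0.060840
L_1(3.6) = (3.6 - (-1))/(2 - (-1)) × (3.6 - 5)/(2 - 5) × (3.6 - 8)/(2 - 8) = 0.524741
L_2(3.6) = (3.6 - (-1))/(5 - (-1)) × (3.6 - 2)/(5 - 2) × (3.6 - 8)/(5 - 8) = 0.599704
L_3(3.6) = (3.6 - (-1))/(8 - (-1)) × (3.6 - 2)/(8 - 2) × (3.6 - 5)/(8 - 5) = -0.063605

P(3.6) = (-4)×L_0(3.6) + 8×L_1(3.6) + (-7)×L_2(3.6) + (-9)×L_3(3.6)
P(3.6) = 0.815802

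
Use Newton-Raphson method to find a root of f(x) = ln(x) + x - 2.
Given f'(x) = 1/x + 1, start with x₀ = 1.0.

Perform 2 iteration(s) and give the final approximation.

f(x) = ln(x) + x - 2
f'(x) = 1/x + 1
x₀ = 1.0

Newton-Raphson formula: x_{n+1} = x_n - f(x_n)/f'(x_n)

Iteration 1:
  f(1.000000) = -1.000000
  f'(1.000000) = 2.000000
  x_1 = 1.000000 - (-1.000000)/2.000000 = 1.500000
Iteration 2:
  f(1.500000) = -0.094535
  f'(1.500000) = 1.666667
  x_2 = 1.500000 - (-0.094535)/1.666667 = 1.556721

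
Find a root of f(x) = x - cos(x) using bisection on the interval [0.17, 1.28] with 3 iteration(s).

f(x) = x - cos(x)
Initial interval: [0.17, 1.28]

Iteration 1:
  c_1 = (0.170000 + 1.280000)/2 = 0.725000
  f(c_1) = f(0.725000) = -0.023499
  f(a) × f(c) ≥ 0, new interval: [0.725000, 1.280000]
Iteration 2:
  c_2 = (0.725000 + 1.280000)/2 = 1.002500
  f(c_2) = f(1.002500) = 0.464303
  f(a) × f(c) < 0, new interval: [0.725000, 1.002500]
Iteration 3:
  c_3 = (0.725000 + 1.002500)/2 = 0.863750
  f(c_3) = f(0.863750) = 0.214159
  f(a) × f(c) < 0, new interval: [0.725000, 0.863750]

After 3 iteration(s), the approximation is c_3 = 0.863750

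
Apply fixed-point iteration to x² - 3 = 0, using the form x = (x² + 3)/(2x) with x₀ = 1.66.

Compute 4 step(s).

Equation: x² - 3 = 0
Fixed-point form: x = (x² + 3)/(2x)
x₀ = 1.66

x_1 = g(1.660000) = 1.733614
x_2 = g(1.733614) = 1.732052
x_3 = g(1.732052) = 1.732051
x_4 = g(1.732051) = 1.732051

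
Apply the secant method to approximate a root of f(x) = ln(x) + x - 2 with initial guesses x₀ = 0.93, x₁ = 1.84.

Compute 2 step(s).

f(x) = ln(x) + x - 2
x₀ = 0.93, x₁ = 1.84

Secant formula: x_{n+1} = x_n - f(x_n)(x_n - x_{n-1})/(f(x_n) - f(x_{n-1}))

Iteration 1:
  f(0.930000) = -1.142571
  f(1.840000) = 0.449766
  x_2 = 1.840000 - 0.449766×(1.840000 - 0.930000)/(0.449766 - (-1.142571))
       = 1.582965
Iteration 2:
  f(1.840000) = 0.449766
  f(1.582965) = 0.042264
  x_3 = 1.582965 - 0.042264×(1.582965 - 1.840000)/(0.042264 - 0.449766)
       = 1.556306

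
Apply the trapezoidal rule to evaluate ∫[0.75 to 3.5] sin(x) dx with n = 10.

f(x) = sin(x)
a = 0.75, b = 3.5, n = 10
h = (b - a)/n = 0.275000

Trapezoidal rule: (h/2)[f(x₀) + 2f(x₁) + 2f(x₂) + ... + f(xₙ)]

x_0 = 0.7500, f(x_0) = 0.681639, coefficient = 1
x_1 = 1.0250, f(x_1) = 0.854714, coefficient = 2
x_2 = 1.3000, f(x_2) = 0.963558, coefficient = 2
x_3 = 1.5750, f(x_3) = 0.999991, coefficient = 2
x_4 = 1.8500, f(x_4) = 0.961275, coefficient = 2
x_5 = 2.1250, f(x_5) = 0.850320, coefficient = 2
x_6 = 2.4000, f(x_6) = 0.675463, coefficient = 2
x_7 = 2.6750, f(x_7) = 0.449846, coefficient = 2
x_8 = 2.9500, f(x_8) = 0.190423, coefficient = 2
x_9 = 3.2250, f(x_9) = -0.083311, coefficient = 2
x_10 = 3.5000, f(x_10) = -0.350783, coefficient = 1

I ≈ (0.275000/2) × 12.055414 = 1.657619
Exact value: 1.668146
Error: 0.010526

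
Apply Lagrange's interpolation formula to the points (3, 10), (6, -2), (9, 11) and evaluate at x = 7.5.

Lagrange interpolation formula:
P(x) = Σ yᵢ × Lᵢ(x)
where Lᵢ(x) = Π_{j≠i} (x - xⱼ)/(xᵢ - xⱼ)

L_0(7.5) = (7.5 - 6)/(3 - 6) × (7.5 - 9)/(3 - 9) = -0.125000
L_1(7.5) = (7.5 - 3)/(6 - 3) × (7.5 - 9)/(6 - 9) = 0.750000
L_2(7.5) = (7.5 - 3)/(9 - 3) × (7.5 - 6)/(9 - 6) = 0.375000

P(7.5) = 10×L_0(7.5) + (-2)×L_1(7.5) + 11×L_2(7.5)
P(7.5) = 1.375000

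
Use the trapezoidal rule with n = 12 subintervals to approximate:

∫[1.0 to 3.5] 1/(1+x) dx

f(x) = 1/(1+x)
a = 1.0, b = 3.5, n = 12
h = (b - a)/n = 0.208333

Trapezoidal rule: (h/2)[f(x₀) + 2f(x₁) + 2f(x₂) + ... + f(xₙ)]

x_0 = 1.0000, f(x_0) = 0.500000, coefficient = 1
x_1 = 1.2083, f(x_1) = 0.452830, coefficient = 2
x_2 = 1.4167, f(x_2) = 0.413793, coefficient = 2
x_3 = 1.6250, f(x_3) = 0.380952, coefficient = 2
x_4 = 1.8333, f(x_4) = 0.352941, coefficient = 2
x_5 = 2.0417, f(x_5) = 0.328767, coefficient = 2
x_6 = 2.2500, f(x_6) = 0.307692, coefficient = 2
x_7 = 2.4583, f(x_7) = 0.289157, coefficient = 2
x_8 = 2.6667, f(x_8) = 0.272727, coefficient = 2
x_9 = 2.8750, f(x_9) = 0.258065, coefficient = 2
x_10 = 3.0833, f(x_10) = 0.244898, coefficient = 2
x_11 = 3.2917, f(x_11) = 0.233010, coefficient = 2
x_12 = 3.5000, f(x_12) = 0.222222, coefficient = 1

I ≈ (0.208333/2) × 7.791887 = 0.811655
Exact value: 0.810930
Error: 0.000725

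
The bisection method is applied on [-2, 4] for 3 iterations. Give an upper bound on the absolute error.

Bisection error bound: |error| ≤ (b-a)/2^n
|error| ≤ (4 - (-2))/2^3 = 6/2^3
|error| ≤ 0.7500000000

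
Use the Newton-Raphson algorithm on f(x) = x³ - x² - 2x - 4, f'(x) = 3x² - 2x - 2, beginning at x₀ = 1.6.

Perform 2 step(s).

f(x) = x³ - x² - 2x - 4
f'(x) = 3x² - 2x - 2
x₀ = 1.6

Newton-Raphson formula: x_{n+1} = x_n - f(x_n)/f'(x_n)

Iteration 1:
  f(1.600000) = -5.664000
  f'(1.600000) = 2.480000
  x_1 = 1.600000 - (-5.664000)/2.480000 = 3.883871
Iteration 2:
  f(3.883871) = 31.733876
  f'(3.883871) = 35.485619
  x_2 = 3.883871 - 31.733876/35.485619 = 2.989597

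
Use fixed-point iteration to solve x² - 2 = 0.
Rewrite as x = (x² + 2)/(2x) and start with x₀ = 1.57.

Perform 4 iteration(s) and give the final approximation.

Equation: x² - 2 = 0
Fixed-point form: x = (x² + 2)/(2x)
x₀ = 1.57

x_1 = g(1.570000) = 1.421943
x_2 = g(1.421943) = 1.414235
x_3 = g(1.414235) = 1.414214
x_4 = g(1.414214) = 1.414214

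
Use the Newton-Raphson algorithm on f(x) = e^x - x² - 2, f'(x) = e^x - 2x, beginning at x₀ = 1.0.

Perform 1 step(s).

f(x) = e^x - x² - 2
f'(x) = e^x - 2x
x₀ = 1.0

Newton-Raphson formula: x_{n+1} = x_n - f(x_n)/f'(x_n)

Iteration 1:
  f(1.000000) = -0.281718
  f'(1.000000) = 0.718282
  x_1 = 1.000000 - (-0.281718)/0.718282 = 1.392211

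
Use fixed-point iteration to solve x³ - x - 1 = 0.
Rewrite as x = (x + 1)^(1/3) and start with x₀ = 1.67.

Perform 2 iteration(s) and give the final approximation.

Equation: x³ - x - 1 = 0
Fixed-point form: x = (x + 1)^(1/3)
x₀ = 1.67

x_1 = g(1.670000) = 1.387300
x_2 = g(1.387300) = 1.336500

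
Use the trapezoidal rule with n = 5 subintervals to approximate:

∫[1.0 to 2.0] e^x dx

f(x) = e^x
a = 1.0, b = 2.0, n = 5
h = (b - a)/n = 0.200000

Trapezoidal rule: (h/2)[f(x₀) + 2f(x₁) + 2f(x₂) + ... + f(xₙ)]

x_0 = 1.0000, f(x_0) = 2.718282, coefficient = 1
x_1 = 1.2000, f(x_1) = 3.320117, coefficient = 2
x_2 = 1.4000, f(x_2) = 4.055200, coefficient = 2
x_3 = 1.6000, f(x_3) = 4.953032, coefficient = 2
x_4 = 1.8000, f(x_4) = 6.049647, coefficient = 2
x_5 = 2.0000, f(x_5) = 7.389056, coefficient = 1

I ≈ (0.200000/2) × 46.863331 = 4.686333
Exact value: 4.670774
Error: 0.015559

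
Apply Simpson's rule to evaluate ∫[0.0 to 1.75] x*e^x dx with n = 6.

f(x) = x*e^x
a = 0.0, b = 1.75, n = 6
h = (b - a)/n = 0.291667

Simpson's rule: (h/3)[f(x₀) + 4f(x₁) + 2f(x₂) + ... + f(xₙ)]

x_0 = 0.0000, f(x_0) = 0.000000, coefficient = 1
x_1 = 0.2917, f(x_1) = 0.390442, coefficient = 4
x_2 = 0.5833, f(x_2) = 1.045334, coefficient = 2
x_3 = 0.8750, f(x_3) = 2.099016, coefficient = 4
x_4 = 1.1667, f(x_4) = 3.746482, coefficient = 2
x_5 = 1.4583, f(x_5) = 6.269067, coefficient = 4
x_6 = 1.7500, f(x_6) = 10.070555, coefficient = 1

I ≈ (0.291667/3) × 54.688286 = 5.316917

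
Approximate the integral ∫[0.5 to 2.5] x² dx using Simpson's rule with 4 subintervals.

f(x) = x²
a = 0.5, b = 2.5, n = 4
h = (b - a)/n = 0.500000

Simpson's rule: (h/3)[f(x₀) + 4f(x₁) + 2f(x₂) + ... + f(xₙ)]

x_0 = 0.5000, f(x_0) = 0.250000, coefficient = 1
x_1 = 1.0000, f(x_1) = 1.000000, coefficient = 4
x_2 = 1.5000, f(x_2) = 2.250000, coefficient = 2
x_3 = 2.0000, f(x_3) = 4.000000, coefficient = 4
x_4 = 2.5000, f(x_4) = 6.250000, coefficient = 1

I ≈ (0.500000/3) × 31.000000 = 5.166667
Exact value: 5.166667
Error: 0.000000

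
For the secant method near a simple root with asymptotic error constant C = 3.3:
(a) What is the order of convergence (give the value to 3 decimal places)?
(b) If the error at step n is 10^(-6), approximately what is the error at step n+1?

(a) Secant method has superlinear convergence with order φ = (1+√5)/2 ≈ 1.618.
    This means |e_{n+1}| ≈ C|e_n|^1.618.

(b) With |e_n| = 10^(-6) and C = 3.3:
    |e_{n+1}| ≈ 3.3 × (10^(-6))^1.618 = 3.3 × 10^(-9.71)

(a) ≈ 1.618 (golden ratio); (b) |e_{n+1}| ≈ 6.461e-10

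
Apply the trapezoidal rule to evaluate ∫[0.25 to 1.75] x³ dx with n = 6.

f(x) = x³
a = 0.25, b = 1.75, n = 6
h = (b - a)/n = 0.250000

Trapezoidal rule: (h/2)[f(x₀) + 2f(x₁) + 2f(x₂) + ... + f(xₙ)]

x_0 = 0.2500, f(x_0) = 0.015625, coefficient = 1
x_1 = 0.5000, f(x_1) = 0.125000, coefficient = 2
x_2 = 0.7500, f(x_2) = 0.421875, coefficient = 2
x_3 = 1.0000, f(x_3) = 1.000000, coefficient = 2
x_4 = 1.2500, f(x_4) = 1.953125, coefficient = 2
x_5 = 1.5000, f(x_5) = 3.375000, coefficient = 2
x_6 = 1.7500, f(x_6) = 5.359375, coefficient = 1

I ≈ (0.250000/2) × 19.125000 = 2.390625
Exact value: 2.343750
Error: 0.046875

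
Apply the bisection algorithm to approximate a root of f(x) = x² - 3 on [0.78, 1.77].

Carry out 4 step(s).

f(x) = x² - 3
Initial interval: [0.78, 1.77]

Iteration 1:
  c_1 = (0.780000 + 1.770000)/2 = 1.275000
  f(c_1) = f(1.275000) = -1.374375
  f(a) × f(c) ≥ 0, new interval: [1.275000, 1.770000]
Iteration 2:
  c_2 = (1.275000 + 1.770000)/2 = 1.522500
  f(c_2) = f(1.522500) = -0.681994
  f(a) × f(c) ≥ 0, new interval: [1.522500, 1.770000]
Iteration 3:
  c_3 = (1.522500 + 1.770000)/2 = 1.646250
  f(c_3) = f(1.646250) = -0.289861
  f(a) × f(c) ≥ 0, new interval: [1.646250, 1.770000]
Iteration 4:
  c_4 = (1.646250 + 1.770000)/2 = 1.708125
  f(c_4) = f(1.708125) = -0.082309
  f(a) × f(c) ≥ 0, new interval: [1.708125, 1.770000]

After 4 iteration(s), the approximation is c_4 = 1.708125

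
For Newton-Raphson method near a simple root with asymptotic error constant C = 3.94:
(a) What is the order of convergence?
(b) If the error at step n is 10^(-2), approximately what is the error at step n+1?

(a) Newton-Raphson has quadratic (order 2) convergence near simple roots.
    This means |e_{n+1}| ≈ C|e_n|².

(b) With |e_n| = 10^(-2) and C = 3.94:
    |e_{n+1}| ≈ 3.94 × (10^(-2))² = 3.94 × 10^(-4)

(a) 2 (quadratic); (b) |e_{n+1}| ≈ 3.940e-04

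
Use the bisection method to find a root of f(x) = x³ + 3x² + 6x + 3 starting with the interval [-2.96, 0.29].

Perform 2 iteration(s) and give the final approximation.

f(x) = x³ + 3x² + 6x + 3
Initial interval: [-2.96, 0.29]

Iteration 1:
  c_1 = (-2.960000 + 0.290000)/2 = -1.335000
  f(c_1) = f(-1.335000) = -2.042595
  f(a) × f(c) ≥ 0, new interval: [-1.335000, 0.290000]
Iteration 2:
  c_2 = (-1.335000 + 0.290000)/2 = -0.522500
  f(c_2) = f(-0.522500) = 0.541373
  f(a) × f(c) < 0, new interval: [-1.335000, -0.522500]

After 2 iteration(s), the approximation is c_2 = -0.522500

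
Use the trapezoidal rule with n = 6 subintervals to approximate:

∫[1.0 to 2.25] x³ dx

f(x) = x³
a = 1.0, b = 2.25, n = 6
h = (b - a)/n = 0.208333

Trapezoidal rule: (h/2)[f(x₀) + 2f(x₁) + 2f(x₂) + ... + f(xₙ)]

x_0 = 1.0000, f(x_0) = 1.000000, coefficient = 1
x_1 = 1.2083, f(x_1) = 1.764251, coefficient = 2
x_2 = 1.4167, f(x_2) = 2.843171, coefficient = 2
x_3 = 1.6250, f(x_3) = 4.291016, coefficient = 2
x_4 = 1.8333, f(x_4) = 6.162037, coefficient = 2
x_5 = 2.0417, f(x_5) = 8.510489, coefficient = 2
x_6 = 2.2500, f(x_6) = 11.390625, coefficient = 1

I ≈ (0.208333/2) × 59.532552 = 6.201308
Exact value: 6.157227
Error: 0.044081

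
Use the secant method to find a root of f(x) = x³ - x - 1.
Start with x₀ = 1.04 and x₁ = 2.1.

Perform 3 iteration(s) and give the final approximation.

f(x) = x³ - x - 1
x₀ = 1.04, x₁ = 2.1

Secant formula: x_{n+1} = x_n - f(x_n)(x_n - x_{n-1})/(f(x_n) - f(x_{n-1}))

Iteration 1:
  f(1.040000) = -0.915136
  f(2.100000) = 6.161000
  x_2 = 2.100000 - 6.161000×(2.100000 - 1.040000)/(6.161000 - (-0.915136))
       = 1.177087
Iteration 2:
  f(2.100000) = 6.161000
  f(1.177087) = -0.546194
  x_3 = 1.177087 - (-0.546194)×(1.177087 - 2.100000)/(-0.546194 - 6.161000)
       = 1.252243
Iteration 3:
  f(1.177087) = -0.546194
  f(1.252243) = -0.288584
  x_4 = 1.252243 - (-0.288584)×(1.252243 - 1.177087)/(-0.288584 - (-0.546194))
       = 1.336436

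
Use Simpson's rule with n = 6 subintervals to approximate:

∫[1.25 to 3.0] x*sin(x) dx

f(x) = x*sin(x)
a = 1.25, b = 3.0, n = 6
h = (b - a)/n = 0.291667

Simpson's rule: (h/3)[f(x₀) + 4f(x₁) + 2f(x₂) + ... + f(xₙ)]

x_0 = 1.2500, f(x_0) = 1.186231, coefficient = 1
x_1 = 1.5417, f(x_1) = 1.541013, coefficient = 4
x_2 = 1.8333, f(x_2) = 1.770514, coefficient = 2
x_3 = 2.1250, f(x_3) = 1.806930, coefficient = 4
x_4 = 2.4167, f(x_4) = 1.602443, coefficient = 2
x_5 = 2.7083, f(x_5) = 1.137043, coefficient = 4
x_6 = 3.0000, f(x_6) = 0.423360, coefficient = 1

I ≈ (0.291667/3) × 26.295445 = 2.556502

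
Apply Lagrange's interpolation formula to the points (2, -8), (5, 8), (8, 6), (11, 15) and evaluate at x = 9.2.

Lagrange interpolation formula:
P(x) = Σ yᵢ × Lᵢ(x)
where Lᵢ(x) = Π_{j≠i} (x - xⱼ)/(xᵢ - xⱼ)

L_0(9.2) = (9.2 - 5)/(2 - 5) × (9.2 - 8)/(2 - 8) × (9.2 - 11)/(2 - 11) = 0.056000
L_1(9.2) = (9.2 - 2)/(5 - 2) × (9.2 - 8)/(5 - 8) × (9.2 - 11)/(5 - 11) = -0.288000
L_2(9.2) = (9.2 - 2)/(8 - 2) × (9.2 - 5)/(8 - 5) × (9.2 - 11)/(8 - 11) = 1.008000
L_3(9.2) = (9.2 - 2)/(11 - 2) × (9.2 - 5)/(11 - 5) × (9.2 - 8)/(11 - 8) = 0.224000

P(9.2) = (-8)×L_0(9.2) + 8×L_1(9.2) + 6×L_2(9.2) + 15×L_3(9.2)
P(9.2) = 6.656000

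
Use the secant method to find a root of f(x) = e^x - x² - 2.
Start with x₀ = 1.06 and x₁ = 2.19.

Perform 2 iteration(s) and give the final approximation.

f(x) = e^x - x² - 2
x₀ = 1.06, x₁ = 2.19

Secant formula: x_{n+1} = x_n - f(x_n)(x_n - x_{n-1})/(f(x_n) - f(x_{n-1}))

Iteration 1:
  f(1.060000) = -0.237229
  f(2.190000) = 2.139113
  x_2 = 2.190000 - 2.139113×(2.190000 - 1.060000)/(2.139113 - (-0.237229))
       = 1.172807
Iteration 2:
  f(2.190000) = 2.139113
  f(1.172807) = -0.144427
  x_3 = 1.172807 - (-0.144427)×(1.172807 - 2.190000)/(-0.144427 - 2.139113)
       = 1.237141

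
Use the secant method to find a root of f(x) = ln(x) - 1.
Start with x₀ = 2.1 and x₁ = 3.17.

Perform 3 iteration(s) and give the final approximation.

f(x) = ln(x) - 1
x₀ = 2.1, x₁ = 3.17

Secant formula: x_{n+1} = x_n - f(x_n)(x_n - x_{n-1})/(f(x_n) - f(x_{n-1}))

Iteration 1:
  f(2.100000) = -0.258063
  f(3.170000) = 0.153732
  x_2 = 3.170000 - 0.153732×(3.170000 - 2.100000)/(0.153732 - (-0.258063))
       = 2.770546
Iteration 2:
  f(3.170000) = 0.153732
  f(2.770546) = 0.019044
  x_3 = 2.770546 - 0.019044×(2.770546 - 3.170000)/(0.019044 - 0.153732)
       = 2.714064
Iteration 3:
  f(2.770546) = 0.019044
  f(2.714064) = -0.001553
  x_4 = 2.714064 - (-0.001553)×(2.714064 - 2.770546)/(-0.001553 - 0.019044)
       = 2.718322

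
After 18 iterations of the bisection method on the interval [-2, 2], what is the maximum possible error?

Bisection error bound: |error| ≤ (b-a)/2^n
|error| ≤ (2 - (-2))/2^18 = 4/2^18
|error| ≤ 0.0000152588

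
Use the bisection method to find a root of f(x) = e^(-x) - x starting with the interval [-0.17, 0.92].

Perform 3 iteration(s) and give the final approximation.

f(x) = e^(-x) - x
Initial interval: [-0.17, 0.92]

Iteration 1:
  c_1 = (-0.170000 + 0.920000)/2 = 0.375000
  f(c_1) = f(0.375000) = 0.312289
  f(a) × f(c) ≥ 0, new interval: [0.375000, 0.920000]
Iteration 2:
  c_2 = (0.375000 + 0.920000)/2 = 0.647500
  f(c_2) = f(0.647500) = -0.124147
  f(a) × f(c) < 0, new interval: [0.375000, 0.647500]
Iteration 3:
  c_3 = (0.375000 + 0.647500)/2 = 0.511250
  f(c_3) = f(0.511250) = 0.088495
  f(a) × f(c) ≥ 0, new interval: [0.511250, 0.647500]

After 3 iteration(s), the approximation is c_3 = 0.511250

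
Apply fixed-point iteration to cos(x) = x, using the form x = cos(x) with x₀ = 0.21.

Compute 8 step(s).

Equation: cos(x) = x
Fixed-point form: x = cos(x)
x₀ = 0.21

x_1 = g(0.210000) = 0.978031
x_2 = g(0.978031) = 0.558657
x_3 = g(0.558657) = 0.847968
x_4 = g(0.847968) = 0.661509
x_5 = g(0.661509) = 0.789066
x_6 = g(0.789066) = 0.704508
x_7 = g(0.704508) = 0.761930
x_8 = g(0.761930) = 0.723505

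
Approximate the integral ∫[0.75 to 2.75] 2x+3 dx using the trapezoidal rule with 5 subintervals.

f(x) = 2x+3
a = 0.75, b = 2.75, n = 5
h = (b - a)/n = 0.400000

Trapezoidal rule: (h/2)[f(x₀) + 2f(x₁) + 2f(x₂) + ... + f(xₙ)]

x_0 = 0.7500, f(x_0) = 4.500000, coefficient = 1
x_1 = 1.1500, f(x_1) = 5.300000, coefficient = 2
x_2 = 1.5500, f(x_2) = 6.100000, coefficient = 2
x_3 = 1.9500, f(x_3) = 6.900000, coefficient = 2
x_4 = 2.3500, f(x_4) = 7.700000, coefficient = 2
x_5 = 2.7500, f(x_5) = 8.500000, coefficient = 1

I ≈ (0.400000/2) × 65.000000 = 13.000000
Exact value: 13.000000
Error: 0.000000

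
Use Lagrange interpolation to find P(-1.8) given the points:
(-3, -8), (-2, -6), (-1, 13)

Lagrange interpolation formula:
P(x) = Σ yᵢ × Lᵢ(x)
where Lᵢ(x) = Π_{j≠i} (x - xⱼ)/(xᵢ - xⱼ)

L_0(-1.8) = (-1.8 - (-2))/(-3 - (-2)) × (-1.8 - (-1))/(-3 - (-1)) = -0.080000
L_1(-1.8) = (-1.8 - (-3))/(-2 - (-3)) × (-1.8 - (-1))/(-2 - (-1)) = 0.960000
L_2(-1.8) = (-1.8 - (-3))/(-1 - (-3)) × (-1.8 - (-2))/(-1 - (-2)) = 0.120000

P(-1.8) = (-8)×L_0(-1.8) + (-6)×L_1(-1.8) + 13×L_2(-1.8)
P(-1.8) = -3.560000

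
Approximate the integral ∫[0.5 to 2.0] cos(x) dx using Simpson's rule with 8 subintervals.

f(x) = cos(x)
a = 0.5, b = 2.0, n = 8
h = (b - a)/n = 0.187500

Simpson's rule: (h/3)[f(x₀) + 4f(x₁) + 2f(x₂) + ... + f(xₙ)]

x_0 = 0.5000, f(x_0) = 0.877583, coefficient = 1
x_1 = 0.6875, f(x_1) = 0.772835, coefficient = 4
x_2 = 0.8750, f(x_2) = 0.640997, coefficient = 2
x_3 = 1.0625, f(x_3) = 0.486690, coefficient = 4
x_4 = 1.2500, f(x_4) = 0.315322, coefficient = 2
x_5 = 1.4375, f(x_5) = 0.132902, coefficient = 4
x_6 = 1.6250, f(x_6) = -0.054177, coefficient = 2
x_7 = 1.8125, f(x_7) = -0.239357, coefficient = 4
x_8 = 2.0000, f(x_8) = -0.416147, coefficient = 1

I ≈ (0.187500/3) × 6.877998 = 0.429875
Exact value: 0.429872
Error: 0.000003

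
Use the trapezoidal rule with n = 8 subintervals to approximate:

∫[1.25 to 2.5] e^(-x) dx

f(x) = e^(-x)
a = 1.25, b = 2.5, n = 8
h = (b - a)/n = 0.156250

Trapezoidal rule: (h/2)[f(x₀) + 2f(x₁) + 2f(x₂) + ... + f(xₙ)]

x_0 = 1.2500, f(x_0) = 0.286505, coefficient = 1
x_1 = 1.4062, f(x_1) = 0.245061, coefficient = 2
x_2 = 1.5625, f(x_2) = 0.209611, coefficient = 2
x_3 = 1.7188, f(x_3) = 0.179290, coefficient = 2
x_4 = 1.8750, f(x_4) = 0.153355, coefficient = 2
x_5 = 2.0312, f(x_5) = 0.131171, coefficient = 2
x_6 = 2.1875, f(x_6) = 0.112197, coefficient = 2
x_7 = 2.3438, f(x_7) = 0.095967, coefficient = 2
x_8 = 2.5000, f(x_8) = 0.082085, coefficient = 1

I ≈ (0.156250/2) × 2.621895 = 0.204836
Exact value: 0.204420
Error: 0.000416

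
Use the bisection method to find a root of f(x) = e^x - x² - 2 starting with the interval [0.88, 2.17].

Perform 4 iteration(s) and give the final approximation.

f(x) = e^x - x² - 2
Initial interval: [0.88, 2.17]

Iteration 1:
  c_1 = (0.880000 + 2.170000)/2 = 1.525000
  f(c_1) = f(1.525000) = 0.269519
  f(a) × f(c) < 0, new interval: [0.880000, 1.525000]
Iteration 2:
  c_2 = (0.880000 + 1.525000)/2 = 1.202500
  f(c_2) = f(1.202500) = -0.117579
  f(a) × f(c) ≥ 0, new interval: [1.202500, 1.525000]
Iteration 3:
  c_3 = (1.202500 + 1.525000)/2 = 1.363750
  f(c_3) = f(1.363750) = 0.051017
  f(a) × f(c) < 0, new interval: [1.202500, 1.363750]
Iteration 4:
  c_4 = (1.202500 + 1.363750)/2 = 1.283125
  f(c_4) = f(1.283125) = -0.038513
  f(a) × f(c) ≥ 0, new interval: [1.283125, 1.363750]

After 4 iteration(s), the approximation is c_4 = 1.283125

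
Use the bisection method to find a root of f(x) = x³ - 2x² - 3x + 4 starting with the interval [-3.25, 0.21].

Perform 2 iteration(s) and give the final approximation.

f(x) = x³ - 2x² - 3x + 4
Initial interval: [-3.25, 0.21]

Iteration 1:
  c_1 = (-3.250000 + 0.210000)/2 = -1.520000
  f(c_1) = f(-1.520000) = 0.427392
  f(a) × f(c) < 0, new interval: [-3.250000, -1.520000]
Iteration 2:
  c_2 = (-3.250000 + (-1.520000))/2 = -2.385000
  f(c_2) = f(-2.385000) = -13.787867
  f(a) × f(c) ≥ 0, new interval: [-2.385000, -1.520000]

After 2 iteration(s), the approximation is c_2 = -2.385000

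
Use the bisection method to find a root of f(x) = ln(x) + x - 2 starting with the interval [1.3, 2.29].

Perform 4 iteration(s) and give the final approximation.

f(x) = ln(x) + x - 2
Initial interval: [1.3, 2.29]

Iteration 1:
  c_1 = (1.300000 + 2.290000)/2 = 1.795000
  f(c_1) = f(1.795000) = 0.380005
  f(a) × f(c) < 0, new interval: [1.300000, 1.795000]
Iteration 2:
  c_2 = (1.300000 + 1.795000)/2 = 1.547500
  f(c_2) = f(1.547500) = -0.015859
  f(a) × f(c) ≥ 0, new interval: [1.547500, 1.795000]
Iteration 3:
  c_3 = (1.547500 + 1.795000)/2 = 1.671250
  f(c_3) = f(1.671250) = 0.184822
  f(a) × f(c) < 0, new interval: [1.547500, 1.671250]
Iteration 4:
  c_4 = (1.547500 + 1.671250)/2 = 1.609375
  f(c_4) = f(1.609375) = 0.085221
  f(a) × f(c) < 0, new interval: [1.547500, 1.609375]

After 4 iteration(s), the approximation is c_4 = 1.609375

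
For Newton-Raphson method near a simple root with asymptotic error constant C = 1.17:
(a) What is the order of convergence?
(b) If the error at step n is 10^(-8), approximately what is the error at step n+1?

(a) Newton-Raphson has quadratic (order 2) convergence near simple roots.
    This means |e_{n+1}| ≈ C|e_n|².

(b) With |e_n| = 10^(-8) and C = 1.17:
    |e_{n+1}| ≈ 1.17 × (10^(-8))² = 1.17 × 10^(-16)

(a) 2 (quadratic); (b) |e_{n+1}| ≈ 1.170e-16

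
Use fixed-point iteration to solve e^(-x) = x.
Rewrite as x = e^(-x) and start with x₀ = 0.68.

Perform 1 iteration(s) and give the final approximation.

Equation: e^(-x) = x
Fixed-point form: x = e^(-x)
x₀ = 0.68

x_1 = g(0.680000) = 0.506617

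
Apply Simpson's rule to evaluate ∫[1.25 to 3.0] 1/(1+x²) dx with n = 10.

f(x) = 1/(1+x²)
a = 1.25, b = 3.0, n = 10
h = (b - a)/n = 0.175000

Simpson's rule: (h/3)[f(x₀) + 4f(x₁) + 2f(x₂) + ... + f(xₙ)]

x_0 = 1.2500, f(x_0) = 0.390244, coefficient = 1
x_1 = 1.4250, f(x_1) = 0.329965, coefficient = 4
x_2 = 1.6000, f(x_2) = 0.280899, coefficient = 2
x_3 = 1.7750, f(x_3) = 0.240928, coefficient = 4
x_4 = 1.9500, f(x_4) = 0.208225, coefficient = 2
x_5 = 2.1250, f(x_5) = 0.181303, coefficient = 4
x_6 = 2.3000, f(x_6) = 0.158983, coefficient = 2
x_7 = 2.4750, f(x_7) = 0.140339, coefficient = 4
x_8 = 2.6500, f(x_8) = 0.124649, coefficient = 2
x_9 = 2.8250, f(x_9) = 0.111351, coefficient = 4
x_10 = 3.0000, f(x_10) = 0.100000, coefficient = 1

I ≈ (0.175000/3) × 6.051295 = 0.352992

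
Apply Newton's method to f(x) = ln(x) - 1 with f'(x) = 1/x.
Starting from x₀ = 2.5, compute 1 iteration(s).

f(x) = ln(x) - 1
f'(x) = 1/x
x₀ = 2.5

Newton-Raphson formula: x_{n+1} = x_n - f(x_n)/f'(x_n)

Iteration 1:
  f(2.500000) = -0.083709
  f'(2.500000) = 0.400000
  x_1 = 2.500000 - (-0.083709)/0.400000 = 2.709273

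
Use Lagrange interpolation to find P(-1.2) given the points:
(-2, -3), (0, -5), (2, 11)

Lagrange interpolation formula:
P(x) = Σ yᵢ × Lᵢ(x)
where Lᵢ(x) = Π_{j≠i} (x - xⱼ)/(xᵢ - xⱼ)

L_0(-1.2) = (-1.2 - 0)/(-2 - 0) × (-1.2 - 2)/(-2 - 2) = 0.480000
L_1(-1.2) = (-1.2 - (-2))/(0 - (-2)) × (-1.2 - 2)/(0 - 2) = 0.640000
L_2(-1.2) = (-1.2 - (-2))/(2 - (-2)) × (-1.2 - 0)/(2 - 0) = -0.120000

P(-1.2) = (-3)×L_0(-1.2) + (-5)×L_1(-1.2) + 11×L_2(-1.2)
P(-1.2) = -5.960000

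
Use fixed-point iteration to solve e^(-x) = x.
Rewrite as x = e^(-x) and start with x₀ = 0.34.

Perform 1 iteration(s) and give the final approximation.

Equation: e^(-x) = x
Fixed-point form: x = e^(-x)
x₀ = 0.34

x_1 = g(0.340000) = 0.711770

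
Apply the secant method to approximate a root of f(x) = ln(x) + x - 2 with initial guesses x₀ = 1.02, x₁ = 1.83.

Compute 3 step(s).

f(x) = ln(x) + x - 2
x₀ = 1.02, x₁ = 1.83

Secant formula: x_{n+1} = x_n - f(x_n)(x_n - x_{n-1})/(f(x_n) - f(x_{n-1}))

Iteration 1:
  f(1.020000) = -0.960197
  f(1.830000) = 0.434316
  x_2 = 1.830000 - 0.434316×(1.830000 - 1.020000)/(0.434316 - (-0.960197))
       = 1.577729
Iteration 2:
  f(1.830000) = 0.434316
  f(1.577729) = 0.033715
  x_3 = 1.577729 - 0.033715×(1.577729 - 1.830000)/(0.033715 - 0.434316)
       = 1.556497
Iteration 3:
  f(1.577729) = 0.033715
  f(1.556497) = -0.001065
  x_4 = 1.556497 - (-0.001065)×(1.556497 - 1.577729)/(-0.001065 - 0.033715)
       = 1.557147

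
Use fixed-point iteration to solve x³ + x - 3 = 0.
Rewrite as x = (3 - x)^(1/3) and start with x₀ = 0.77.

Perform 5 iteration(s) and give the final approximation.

Equation: x³ + x - 3 = 0
Fixed-point form: x = (3 - x)^(1/3)
x₀ = 0.77

x_1 = g(0.770000) = 1.306477
x_2 = g(1.306477) = 1.191966
x_3 = g(1.191966) = 1.218248
x_4 = g(1.218248) = 1.212316
x_5 = g(1.212316) = 1.213660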